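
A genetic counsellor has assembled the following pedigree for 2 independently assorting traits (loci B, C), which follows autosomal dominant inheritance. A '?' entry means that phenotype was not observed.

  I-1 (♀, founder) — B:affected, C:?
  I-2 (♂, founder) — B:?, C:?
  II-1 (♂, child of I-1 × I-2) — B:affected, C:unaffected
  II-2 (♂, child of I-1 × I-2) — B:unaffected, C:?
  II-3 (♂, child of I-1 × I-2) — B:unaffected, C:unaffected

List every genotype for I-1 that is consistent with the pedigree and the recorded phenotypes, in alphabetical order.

I-1 ∈ {Bb Cc, Bb cc}

B/I-1 aff ·: Bb
B/I-2 ? ·: bb|Bb
B/II-1 aff I-1×I-2: Bb|BB
B/II-2 un I-1×I-2: bb
B/II-3 un I-1×I-2: bb
⇒ B over [I-1,I-2,II-1,II-2,II-3]: 3 consistent
C/I-1 ? ·: cc|Cc
C/I-2 ? ·: cc|Cc
C/II-1 un I-1×I-2: cc
C/II-2 ? I-1×I-2: cc|Cc|CC
C/II-3 un I-1×I-2: cc
⇒ C over [I-1,I-2,II-1,II-2,II-3]: 8 consistent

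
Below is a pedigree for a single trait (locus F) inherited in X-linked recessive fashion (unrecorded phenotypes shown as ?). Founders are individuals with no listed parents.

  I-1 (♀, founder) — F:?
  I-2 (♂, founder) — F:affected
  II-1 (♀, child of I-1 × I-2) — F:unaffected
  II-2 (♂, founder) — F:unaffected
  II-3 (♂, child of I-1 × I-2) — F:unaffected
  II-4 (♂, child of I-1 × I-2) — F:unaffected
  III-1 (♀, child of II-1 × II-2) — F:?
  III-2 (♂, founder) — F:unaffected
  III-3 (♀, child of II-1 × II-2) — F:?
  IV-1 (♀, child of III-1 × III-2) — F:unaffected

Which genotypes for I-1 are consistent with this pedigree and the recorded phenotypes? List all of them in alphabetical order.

F/I-1 ? ·: X^FX^F|X^FX^f
F/I-2 aff ·: X^fY
F/II-1 un I-1×I-2: X^FX^f
F/II-2 un ·: X^FY
F/II-3 un I-1×I-2: X^FY
F/II-4 un I-1×I-2: X^FY
F/III-1 ? II-1×II-2: X^FX^F|X^FX^f
F/III-2 un ·: X^FY
F/III-3 ? II-1×II-2: X^FX^F|X^FX^f
F/IV-1 un III-1×III-2: X^FX^F|X^FX^f
⇒ F over [I-1,I-2,II-1,II-2,II-3,II-4,III-1,III-2,III-3,IV-1]: 12 consistent

I-1 ∈ {X^FX^F, X^FX^f}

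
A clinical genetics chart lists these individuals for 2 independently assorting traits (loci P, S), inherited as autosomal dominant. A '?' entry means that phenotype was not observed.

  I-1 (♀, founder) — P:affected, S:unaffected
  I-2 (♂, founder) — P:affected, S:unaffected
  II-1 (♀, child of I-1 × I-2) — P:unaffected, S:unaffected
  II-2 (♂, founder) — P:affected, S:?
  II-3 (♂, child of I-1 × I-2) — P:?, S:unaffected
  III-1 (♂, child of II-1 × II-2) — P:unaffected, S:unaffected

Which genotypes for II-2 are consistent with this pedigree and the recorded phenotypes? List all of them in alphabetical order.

II-2 ∈ {Pp Ss, Pp ss}

P/I-1 aff ·: Pp
P/I-2 aff ·: Pp
P/II-1 un I-1×I-2: pp
P/II-2 aff ·: Pp
P/II-3 ? I-1×I-2: pp|Pp|PP
P/III-1 un II-1×II-2: pp
⇒ P over [I-1,I-2,II-1,II-2,II-3,III-1]: 3 consistent
S/I-1 un ·: ss
S/I-2 un ·: ss
S/II-1 un I-1×I-2: ss
S/II-2 ? ·: ss|Ss
S/II-3 un I-1×I-2: ss
S/III-1 un II-1×II-2: ss
⇒ S over [I-1,I-2,II-1,II-2,II-3,III-1]: 2 consistent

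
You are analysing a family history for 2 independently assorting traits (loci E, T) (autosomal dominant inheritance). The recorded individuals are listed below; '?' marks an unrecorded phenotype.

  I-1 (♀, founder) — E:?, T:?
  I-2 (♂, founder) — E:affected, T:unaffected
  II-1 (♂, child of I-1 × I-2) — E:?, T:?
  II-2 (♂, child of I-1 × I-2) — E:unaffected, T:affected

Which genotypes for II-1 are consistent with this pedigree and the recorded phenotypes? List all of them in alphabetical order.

II-1 ∈ {EE Tt, EE tt, Ee Tt, Ee tt, ee Tt, ee tt}

E/I-1 ? ·: ee|Ee
E/I-2 aff ·: Ee
E/II-1 ? I-1×I-2: ee|Ee|EE
E/II-2 un I-1×I-2: ee
⇒ E over [I-1,I-2,II-1,II-2]: 5 consistent
T/I-1 ? ·: Tt|TT
T/I-2 un ·: tt
T/II-1 ? I-1×I-2: tt|Tt
T/II-2 aff I-1×I-2: Tt
⇒ T over [I-1,I-2,II-1,II-2]: 3 consistent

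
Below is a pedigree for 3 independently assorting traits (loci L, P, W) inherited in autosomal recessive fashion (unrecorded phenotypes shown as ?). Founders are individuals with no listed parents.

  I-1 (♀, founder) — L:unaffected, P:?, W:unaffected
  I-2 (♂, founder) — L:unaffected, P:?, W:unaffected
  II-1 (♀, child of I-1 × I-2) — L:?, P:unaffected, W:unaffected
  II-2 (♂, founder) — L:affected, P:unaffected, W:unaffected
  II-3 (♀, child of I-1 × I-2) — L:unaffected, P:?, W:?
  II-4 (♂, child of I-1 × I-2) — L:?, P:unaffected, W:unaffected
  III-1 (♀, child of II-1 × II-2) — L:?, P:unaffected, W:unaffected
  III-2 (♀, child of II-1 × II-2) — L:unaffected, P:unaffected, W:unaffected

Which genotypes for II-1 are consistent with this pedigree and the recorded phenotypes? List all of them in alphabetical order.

II-1 ∈ {LL PP WW, LL PP Ww, LL Pp WW, LL Pp Ww, Ll PP WW, Ll PP Ww, Ll Pp WW, Ll Pp Ww}

L/I-1 un ·: LL|Ll
L/I-2 un ·: LL|Ll
L/II-1 ? I-1×I-2: LL|Ll
L/II-2 aff ·: ll
L/II-3 un I-1×I-2: LL|Ll
L/II-4 ? I-1×I-2: LL|Ll|ll
L/III-1 ? II-1×II-2: Ll|ll
L/III-2 un II-1×II-2: Ll
⇒ L over [I-1,I-2,II-1,II-2,II-3,II-4,III-1,III-2]: 43 consistent
P/I-1 ? ·: PP|Pp|pp
P/I-2 ? ·: PP|Pp|pp
P/II-1 un I-1×I-2: PP|Pp
P/II-2 un ·: PP|Pp
P/II-3 ? I-1×I-2: PP|Pp|pp
P/II-4 un I-1×I-2: PP|Pp
P/III-1 un II-1×II-2: PP|Pp
P/III-2 un II-1×II-2: PP|Pp
⇒ P over [I-1,I-2,II-1,II-2,II-3,II-4,III-1,III-2]: 235 consistent
W/I-1 un ·: WW|Ww
W/I-2 un ·: WW|Ww
W/II-1 un I-1×I-2: WW|Ww
W/II-2 un ·: WW|Ww
W/II-3 ? I-1×I-2: WW|Ww|ww
W/II-4 un I-1×I-2: WW|Ww
W/III-1 un II-1×II-2: WW|Ww
W/III-2 un II-1×II-2: WW|Ww
⇒ W over [I-1,I-2,II-1,II-2,II-3,II-4,III-1,III-2]: 187 consistent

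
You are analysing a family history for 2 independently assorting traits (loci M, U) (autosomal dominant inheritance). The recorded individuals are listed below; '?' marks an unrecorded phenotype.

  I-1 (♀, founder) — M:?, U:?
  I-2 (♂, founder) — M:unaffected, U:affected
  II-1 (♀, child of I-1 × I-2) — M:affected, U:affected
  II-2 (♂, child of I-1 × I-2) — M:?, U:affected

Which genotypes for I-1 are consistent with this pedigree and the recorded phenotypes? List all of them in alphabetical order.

M/I-1 ? ·: Mm|MM
M/I-2 un ·: mm
M/II-1 aff I-1×I-2: Mm
M/II-2 ? I-1×I-2: mm|Mm
⇒ M over [I-1,I-2,II-1,II-2]: 3 consistent
U/I-1 ? ·: uu|Uu|UU
U/I-2 aff ·: Uu|UU
U/II-1 aff I-1×I-2: Uu|UU
U/II-2 aff I-1×I-2: Uu|UU
⇒ U over [I-1,I-2,II-1,II-2]: 15 consistent

I-1 ∈ {MM UU, MM Uu, MM uu, Mm UU, Mm Uu, Mm uu}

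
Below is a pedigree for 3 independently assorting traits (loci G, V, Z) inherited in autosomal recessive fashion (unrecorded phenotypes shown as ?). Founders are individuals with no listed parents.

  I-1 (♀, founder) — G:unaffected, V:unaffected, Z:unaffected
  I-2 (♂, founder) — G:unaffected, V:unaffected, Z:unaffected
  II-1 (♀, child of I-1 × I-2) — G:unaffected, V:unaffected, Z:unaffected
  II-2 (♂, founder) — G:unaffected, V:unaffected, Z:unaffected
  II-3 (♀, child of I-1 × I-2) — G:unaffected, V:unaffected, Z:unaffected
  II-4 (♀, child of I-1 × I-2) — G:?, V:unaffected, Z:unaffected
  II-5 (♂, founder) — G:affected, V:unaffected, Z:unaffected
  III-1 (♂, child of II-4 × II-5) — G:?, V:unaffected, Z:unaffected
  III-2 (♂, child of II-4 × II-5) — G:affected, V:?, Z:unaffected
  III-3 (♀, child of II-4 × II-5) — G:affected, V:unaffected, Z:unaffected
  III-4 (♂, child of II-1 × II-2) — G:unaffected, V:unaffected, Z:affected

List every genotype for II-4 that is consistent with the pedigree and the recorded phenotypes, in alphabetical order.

G/I-1 un ·: GG|Gg
G/I-2 un ·: GG|Gg
G/II-1 un I-1×I-2: GG|Gg
G/II-2 un ·: GG|Gg
G/II-3 un I-1×I-2: GG|Gg
G/II-4 ? I-1×I-2: Gg|gg
G/II-5 aff ·: gg
G/III-1 ? II-4×II-5: Gg|gg
G/III-2 aff II-4×II-5: gg
G/III-3 aff II-4×II-5: gg
G/III-4 un II-1×II-2: GG|Gg
⇒ G over [I-1,I-2,II-1,II-2,II-3,II-4,II-5,III-1,III-2,III-3,III-4]: 98 consistent
V/I-1 un ·: VV|Vv
V/I-2 un ·: VV|Vv
V/II-1 un I-1×I-2: VV|Vv
V/II-2 un ·: VV|Vv
V/II-3 un I-1×I-2: VV|Vv
V/II-4 un I-1×I-2: VV|Vv
V/II-5 un ·: VV|Vv
V/III-1 un II-4×II-5: VV|Vv
V/III-2 ? II-4×II-5: VV|Vv|vv
V/III-3 un II-4×II-5: VV|Vv
V/III-4 un II-1×II-2: VV|Vv
⇒ V over [I-1,I-2,II-1,II-2,II-3,II-4,II-5,III-1,III-2,III-3,III-4]: 1245 consistent
Z/I-1 un ·: ZZ|Zz
Z/I-2 un ·: ZZ|Zz
Z/II-1 un I-1×I-2: Zz
Z/II-2 un ·: Zz
Z/II-3 un I-1×I-2: ZZ|Zz
Z/II-4 un I-1×I-2: ZZ|Zz
Z/II-5 un ·: ZZ|Zz
Z/III-1 un II-4×II-5: ZZ|Zz
Z/III-2 un II-4×II-5: ZZ|Zz
Z/III-3 un II-4×II-5: ZZ|Zz
Z/III-4 aff II-1×II-2: zz
⇒ Z over [I-1,I-2,II-1,II-2,II-3,II-4,II-5,III-1,III-2,III-3,III-4]: 150 consistent

II-4 ∈ {Gg VV ZZ, Gg VV Zz, Gg Vv ZZ, Gg Vv Zz, gg VV ZZ, gg VV Zz, gg Vv ZZ, gg Vv Zz}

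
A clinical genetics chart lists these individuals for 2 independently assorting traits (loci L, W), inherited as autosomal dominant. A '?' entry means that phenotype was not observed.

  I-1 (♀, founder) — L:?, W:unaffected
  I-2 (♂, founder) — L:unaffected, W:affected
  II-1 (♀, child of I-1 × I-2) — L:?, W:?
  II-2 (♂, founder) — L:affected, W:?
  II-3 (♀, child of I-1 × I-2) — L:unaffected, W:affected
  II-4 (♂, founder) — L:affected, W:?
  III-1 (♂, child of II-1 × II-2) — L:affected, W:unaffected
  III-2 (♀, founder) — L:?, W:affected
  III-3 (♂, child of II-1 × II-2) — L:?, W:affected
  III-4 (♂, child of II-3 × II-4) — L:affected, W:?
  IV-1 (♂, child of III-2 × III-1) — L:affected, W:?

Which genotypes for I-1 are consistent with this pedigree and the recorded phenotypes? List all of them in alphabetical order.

I-1 ∈ {Ll ww, ll ww}

L/I-1 ? ·: ll|Ll
L/I-2 un ·: ll
L/II-1 ? I-1×I-2: ll|Ll
L/II-2 aff ·: Ll|LL
L/II-3 un I-1×I-2: ll
L/II-4 aff ·: Ll|LL
L/III-1 aff II-1×II-2: Ll|LL
L/III-2 ? ·: ll|Ll|LL
L/III-3 ? II-1×II-2: ll|Ll|LL
L/III-4 aff II-3×II-4: Ll
L/IV-1 aff III-2×III-1: Ll|LL
⇒ L over [I-1,I-2,II-1,II-2,II-3,II-4,III-1,III-2,III-3,III-4,IV-1]: 150 consistent
W/I-1 un ·: ww
W/I-2 aff ·: Ww|WW
W/II-1 ? I-1×I-2: ww|Ww
W/II-2 ? ·: ww|Ww
W/II-3 aff I-1×I-2: Ww
W/II-4 ? ·: ww|Ww|WW
W/III-1 un II-1×II-2: ww
W/III-2 aff ·: Ww|WW
W/III-3 aff II-1×II-2: Ww|WW
W/III-4 ? II-3×II-4: ww|Ww|WW
W/IV-1 ? III-2×III-1: ww|Ww
⇒ W over [I-1,I-2,II-1,II-2,II-3,II-4,III-1,III-2,III-3,III-4,IV-1]: 147 consistent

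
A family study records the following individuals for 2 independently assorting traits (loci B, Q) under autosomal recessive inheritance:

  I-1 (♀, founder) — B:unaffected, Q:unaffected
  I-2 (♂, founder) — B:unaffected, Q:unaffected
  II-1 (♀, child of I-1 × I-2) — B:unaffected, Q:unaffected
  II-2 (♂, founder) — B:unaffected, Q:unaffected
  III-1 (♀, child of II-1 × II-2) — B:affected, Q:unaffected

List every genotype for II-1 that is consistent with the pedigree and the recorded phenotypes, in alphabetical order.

B/I-1 un ·: BB|Bb
B/I-2 un ·: BB|Bb
B/II-1 un I-1×I-2: Bb
B/II-2 un ·: Bb
B/III-1 aff II-1×II-2: bb
⇒ B over [I-1,I-2,II-1,II-2,III-1]: 3 consistent
Q/I-1 un ·: QQ|Qq
Q/I-2 un ·: QQ|Qq
Q/II-1 un I-1×I-2: QQ|Qq
Q/II-2 un ·: QQ|Qq
Q/III-1 un II-1×II-2: QQ|Qq
⇒ Q over [I-1,I-2,II-1,II-2,III-1]: 24 consistent

II-1 ∈ {Bb QQ, Bb Qq}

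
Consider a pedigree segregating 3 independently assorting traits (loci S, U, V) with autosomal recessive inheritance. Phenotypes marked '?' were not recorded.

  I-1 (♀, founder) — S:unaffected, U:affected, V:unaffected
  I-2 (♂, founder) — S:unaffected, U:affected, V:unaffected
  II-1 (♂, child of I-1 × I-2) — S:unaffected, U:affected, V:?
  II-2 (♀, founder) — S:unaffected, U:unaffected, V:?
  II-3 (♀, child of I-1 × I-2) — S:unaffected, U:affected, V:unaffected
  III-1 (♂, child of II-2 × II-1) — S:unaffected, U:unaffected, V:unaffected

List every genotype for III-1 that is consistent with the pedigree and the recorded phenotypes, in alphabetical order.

III-1 ∈ {SS Uu VV, SS Uu Vv, Ss Uu VV, Ss Uu Vv}

S/I-1 un ·: SS|Ss
S/I-2 un ·: SS|Ss
S/II-1 un I-1×I-2: SS|Ss
S/II-2 un ·: SS|Ss
S/II-3 un I-1×I-2: SS|Ss
S/III-1 un II-2×II-1: SS|Ss
⇒ S over [I-1,I-2,II-1,II-2,II-3,III-1]: 45 consistent
U/I-1 aff ·: uu
U/I-2 aff ·: uu
U/II-1 aff I-1×I-2: uu
U/II-2 un ·: UU|Uu
U/II-3 aff I-1×I-2: uu
U/III-1 un II-2×II-1: Uu
⇒ U over [I-1,I-2,II-1,II-2,II-3,III-1]: 2 consistent
V/I-1 un ·: VV|Vv
V/I-2 un ·: VV|Vv
V/II-1 ? I-1×I-2: VV|Vv|vv
V/II-2 ? ·: VV|Vv|vv
V/II-3 un I-1×I-2: VV|Vv
V/III-1 un II-2×II-1: VV|Vv
⇒ V over [I-1,I-2,II-1,II-2,II-3,III-1]: 62 consistent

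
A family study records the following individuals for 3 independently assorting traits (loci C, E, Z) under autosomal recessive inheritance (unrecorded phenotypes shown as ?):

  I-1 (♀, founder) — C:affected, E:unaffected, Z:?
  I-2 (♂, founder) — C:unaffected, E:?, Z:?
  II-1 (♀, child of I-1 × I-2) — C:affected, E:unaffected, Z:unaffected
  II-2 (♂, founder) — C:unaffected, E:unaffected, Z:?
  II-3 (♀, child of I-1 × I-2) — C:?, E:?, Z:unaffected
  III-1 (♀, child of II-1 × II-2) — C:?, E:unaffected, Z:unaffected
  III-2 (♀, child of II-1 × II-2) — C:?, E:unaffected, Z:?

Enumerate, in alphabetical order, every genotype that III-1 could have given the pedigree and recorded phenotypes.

III-1 ∈ {Cc EE ZZ, Cc EE Zz, Cc Ee ZZ, Cc Ee Zz, cc EE ZZ, cc EE Zz, cc Ee ZZ, cc Ee Zz}

C/I-1 aff ·: cc
C/I-2 un ·: Cc
C/II-1 aff I-1×I-2: cc
C/II-2 un ·: CC|Cc
C/II-3 ? I-1×I-2: Cc|cc
C/III-1 ? II-1×II-2: Cc|cc
C/III-2 ? II-1×II-2: Cc|cc
⇒ C over [I-1,I-2,II-1,II-2,II-3,III-1,III-2]: 10 consistent
E/I-1 un ·: EE|Ee
E/I-2 ? ·: EE|Ee|ee
E/II-1 un I-1×I-2: EE|Ee
E/II-2 un ·: EE|Ee
E/II-3 ? I-1×I-2: EE|Ee|ee
E/III-1 un II-1×II-2: EE|Ee
E/III-2 un II-1×II-2: EE|Ee
⇒ E over [I-1,I-2,II-1,II-2,II-3,III-1,III-2]: 120 consistent
Z/I-1 ? ·: ZZ|Zz|zz
Z/I-2 ? ·: ZZ|Zz|zz
Z/II-1 un I-1×I-2: ZZ|Zz
Z/II-2 ? ·: ZZ|Zz|zz
Z/II-3 un I-1×I-2: ZZ|Zz
Z/III-1 un II-1×II-2: ZZ|Zz
Z/III-2 ? II-1×II-2: ZZ|Zz|zz
⇒ Z over [I-1,I-2,II-1,II-2,II-3,III-1,III-2]: 162 consistent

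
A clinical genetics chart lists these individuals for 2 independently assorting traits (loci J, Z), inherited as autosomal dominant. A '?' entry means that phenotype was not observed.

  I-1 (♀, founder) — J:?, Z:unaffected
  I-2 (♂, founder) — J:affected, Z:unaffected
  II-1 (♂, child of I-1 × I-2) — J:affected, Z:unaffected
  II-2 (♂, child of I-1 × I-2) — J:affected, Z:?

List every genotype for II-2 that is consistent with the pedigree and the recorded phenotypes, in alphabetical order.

II-2 ∈ {JJ zz, Jj zz}

J/I-1 ? ·: jj|Jj|JJ
J/I-2 aff ·: Jj|JJ
J/II-1 aff I-1×I-2: Jj|JJ
J/II-2 aff I-1×I-2: Jj|JJ
⇒ J over [I-1,I-2,II-1,II-2]: 15 consistent
Z/I-1 un ·: zz
Z/I-2 un ·: zz
Z/II-1 un I-1×I-2: zz
Z/II-2 ? I-1×I-2: zz
⇒ Z over [I-1,I-2,II-1,II-2]: 1 consistent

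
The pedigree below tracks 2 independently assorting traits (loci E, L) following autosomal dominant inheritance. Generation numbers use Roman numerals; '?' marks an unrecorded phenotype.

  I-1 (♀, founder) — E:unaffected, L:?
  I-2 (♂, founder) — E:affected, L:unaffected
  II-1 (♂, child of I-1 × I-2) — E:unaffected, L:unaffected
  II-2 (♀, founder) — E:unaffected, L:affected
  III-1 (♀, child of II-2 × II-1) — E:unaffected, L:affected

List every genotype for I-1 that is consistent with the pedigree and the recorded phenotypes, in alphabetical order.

I-1 ∈ {ee Ll, ee ll}

E/I-1 un ·: ee
E/I-2 aff ·: Ee
E/II-1 un I-1×I-2: ee
E/II-2 un ·: ee
E/III-1 un II-2×II-1: ee
⇒ E over [I-1,I-2,II-1,II-2,III-1]: 1 consistent
L/I-1 ? ·: ll|Ll
L/I-2 un ·: ll
L/II-1 un I-1×I-2: ll
L/II-2 aff ·: Ll|LL
L/III-1 aff II-2×II-1: Ll
⇒ L over [I-1,I-2,II-1,II-2,III-1]: 4 consistent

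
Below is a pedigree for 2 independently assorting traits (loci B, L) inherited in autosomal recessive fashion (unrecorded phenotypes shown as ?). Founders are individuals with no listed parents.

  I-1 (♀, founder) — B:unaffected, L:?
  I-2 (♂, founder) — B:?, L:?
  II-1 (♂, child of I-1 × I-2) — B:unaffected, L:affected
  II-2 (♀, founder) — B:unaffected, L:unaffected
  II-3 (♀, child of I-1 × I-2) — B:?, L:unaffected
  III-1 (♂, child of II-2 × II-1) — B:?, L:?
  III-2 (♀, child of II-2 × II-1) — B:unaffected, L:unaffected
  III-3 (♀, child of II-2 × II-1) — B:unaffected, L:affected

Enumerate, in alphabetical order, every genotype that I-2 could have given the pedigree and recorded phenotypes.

I-2 ∈ {BB Ll, BB ll, Bb Ll, Bb ll, bb Ll, bb ll}

B/I-1 un ·: BB|Bb
B/I-2 ? ·: BB|Bb|bb
B/II-1 un I-1×I-2: BB|Bb
B/II-2 un ·: BB|Bb
B/II-3 ? I-1×I-2: BB|Bb|bb
B/III-1 ? II-2×II-1: BB|Bb|bb
B/III-2 un II-2×II-1: BB|Bb
B/III-3 un II-2×II-1: BB|Bb
⇒ B over [I-1,I-2,II-1,II-2,II-3,III-1,III-2,III-3]: 272 consistent
L/I-1 ? ·: Ll|ll
L/I-2 ? ·: Ll|ll
L/II-1 aff I-1×I-2: ll
L/II-2 un ·: Ll
L/II-3 un I-1×I-2: LL|Ll
L/III-1 ? II-2×II-1: Ll|ll
L/III-2 un II-2×II-1: Ll
L/III-3 aff II-2×II-1: ll
⇒ L over [I-1,I-2,II-1,II-2,II-3,III-1,III-2,III-3]: 8 consistent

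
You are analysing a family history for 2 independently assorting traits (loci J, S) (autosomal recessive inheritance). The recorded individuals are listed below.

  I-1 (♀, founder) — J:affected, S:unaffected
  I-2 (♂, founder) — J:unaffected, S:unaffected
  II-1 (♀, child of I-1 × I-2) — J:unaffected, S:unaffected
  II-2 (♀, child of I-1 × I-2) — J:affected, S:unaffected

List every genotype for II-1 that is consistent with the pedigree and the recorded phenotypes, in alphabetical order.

J/I-1 aff ·: jj
J/I-2 un ·: Jj
J/II-1 un I-1×I-2: Jj
J/II-2 aff I-1×I-2: jj
⇒ J over [I-1,I-2,II-1,II-2]: 1 consistent
S/I-1 un ·: SS|Ss
S/I-2 un ·: SS|Ss
S/II-1 un I-1×I-2: SS|Ss
S/II-2 un I-1×I-2: SS|Ss
⇒ S over [I-1,I-2,II-1,II-2]: 13 consistent

II-1 ∈ {Jj SS, Jj Ss}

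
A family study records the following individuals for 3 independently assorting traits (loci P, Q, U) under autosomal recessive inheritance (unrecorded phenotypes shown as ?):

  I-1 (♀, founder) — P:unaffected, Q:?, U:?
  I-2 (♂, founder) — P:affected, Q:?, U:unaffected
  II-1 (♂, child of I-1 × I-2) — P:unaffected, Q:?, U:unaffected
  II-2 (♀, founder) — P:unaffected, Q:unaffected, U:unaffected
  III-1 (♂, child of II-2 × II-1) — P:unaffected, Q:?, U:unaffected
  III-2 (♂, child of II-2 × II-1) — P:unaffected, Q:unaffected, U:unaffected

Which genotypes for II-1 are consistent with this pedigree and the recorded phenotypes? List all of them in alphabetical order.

P/I-1 un ·: PP|Pp
P/I-2 aff ·: pp
P/II-1 un I-1×I-2: Pp
P/II-2 un ·: PP|Pp
P/III-1 un II-2×II-1: PP|Pp
P/III-2 un II-2×II-1: PP|Pp
⇒ P over [I-1,I-2,II-1,II-2,III-1,III-2]: 16 consistent
Q/I-1 ? ·: QQ|Qq|qq
Q/I-2 ? ·: QQ|Qq|qq
Q/II-1 ? I-1×I-2: QQ|Qq|qq
Q/II-2 un ·: QQ|Qq
Q/III-1 ? II-2×II-1: QQ|Qq|qq
Q/III-2 un II-2×II-1: QQ|Qq
⇒ Q over [I-1,I-2,II-1,II-2,III-1,III-2]: 102 consistent
U/I-1 ? ·: UU|Uu|uu
U/I-2 un ·: UU|Uu
U/II-1 un I-1×I-2: UU|Uu
U/II-2 un ·: UU|Uu
U/III-1 un II-2×II-1: UU|Uu
U/III-2 un II-2×II-1: UU|Uu
⇒ U over [I-1,I-2,II-1,II-2,III-1,III-2]: 60 consistent

II-1 ∈ {Pp QQ UU, Pp QQ Uu, Pp Qq UU, Pp Qq Uu, Pp qq UU, Pp qq Uu}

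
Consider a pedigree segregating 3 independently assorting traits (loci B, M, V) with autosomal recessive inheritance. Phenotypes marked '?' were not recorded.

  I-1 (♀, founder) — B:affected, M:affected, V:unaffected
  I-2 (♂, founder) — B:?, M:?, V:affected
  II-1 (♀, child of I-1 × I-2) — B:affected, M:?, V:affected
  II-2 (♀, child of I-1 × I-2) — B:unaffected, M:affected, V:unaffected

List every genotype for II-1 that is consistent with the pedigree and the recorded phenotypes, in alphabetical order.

II-1 ∈ {bb Mm vv, bb mm vv}

B/I-1 aff ·: bb
B/I-2 ? ·: Bb
B/II-1 aff I-1×I-2: bb
B/II-2 un I-1×I-2: Bb
⇒ B over [I-1,I-2,II-1,II-2]: 1 consistent
M/I-1 aff ·: mm
M/I-2 ? ·: Mm|mm
M/II-1 ? I-1×I-2: Mm|mm
M/II-2 aff I-1×I-2: mm
⇒ M over [I-1,I-2,II-1,II-2]: 3 consistent
V/I-1 un ·: Vv
V/I-2 aff ·: vv
V/II-1 aff I-1×I-2: vv
V/II-2 un I-1×I-2: Vv
⇒ V over [I-1,I-2,II-1,II-2]: 1 consistent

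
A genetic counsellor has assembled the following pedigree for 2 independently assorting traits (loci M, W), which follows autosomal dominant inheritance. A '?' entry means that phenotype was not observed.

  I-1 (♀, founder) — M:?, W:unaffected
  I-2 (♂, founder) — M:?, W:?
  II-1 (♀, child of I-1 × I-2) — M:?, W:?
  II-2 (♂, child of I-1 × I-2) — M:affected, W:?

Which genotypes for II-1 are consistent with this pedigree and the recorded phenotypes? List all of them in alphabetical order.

II-1 ∈ {MM Ww, MM ww, Mm Ww, Mm ww, mm Ww, mm ww}

M/I-1 ? ·: mm|Mm|MM
M/I-2 ? ·: mm|Mm|MM
M/II-1 ? I-1×I-2: mm|Mm|MM
M/II-2 aff I-1×I-2: Mm|MM
⇒ M over [I-1,I-2,II-1,II-2]: 21 consistent
W/I-1 un ·: ww
W/I-2 ? ·: ww|Ww|WW
W/II-1 ? I-1×I-2: ww|Ww
W/II-2 ? I-1×I-2: ww|Ww
⇒ W over [I-1,I-2,II-1,II-2]: 6 consistent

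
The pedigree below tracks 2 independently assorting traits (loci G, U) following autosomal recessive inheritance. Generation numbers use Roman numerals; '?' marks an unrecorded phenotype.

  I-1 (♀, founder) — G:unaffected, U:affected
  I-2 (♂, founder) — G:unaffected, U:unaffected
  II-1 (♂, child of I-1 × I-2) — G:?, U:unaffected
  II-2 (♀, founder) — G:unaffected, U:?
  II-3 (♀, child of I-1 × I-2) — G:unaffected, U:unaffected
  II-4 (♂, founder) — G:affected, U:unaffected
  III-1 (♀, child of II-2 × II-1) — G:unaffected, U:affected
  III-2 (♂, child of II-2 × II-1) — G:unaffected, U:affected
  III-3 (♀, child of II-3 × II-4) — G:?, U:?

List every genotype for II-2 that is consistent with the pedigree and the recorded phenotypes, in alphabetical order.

II-2 ∈ {GG Uu, GG uu, Gg Uu, Gg uu}

G/I-1 un ·: GG|Gg
G/I-2 un ·: GG|Gg
G/II-1 ? I-1×I-2: GG|Gg|gg
G/II-2 un ·: GG|Gg
G/II-3 un I-1×I-2: GG|Gg
G/II-4 aff ·: gg
G/III-1 un II-2×II-1: GG|Gg
G/III-2 un II-2×II-1: GG|Gg
G/III-3 ? II-3×II-4: Gg|gg
⇒ G over [I-1,I-2,II-1,II-2,II-3,II-4,III-1,III-2,III-3]: 128 consistent
U/I-1 aff ·: uu
U/I-2 un ·: UU|Uu
U/II-1 un I-1×I-2: Uu
U/II-2 ? ·: Uu|uu
U/II-3 un I-1×I-2: Uu
U/II-4 un ·: UU|Uu
U/III-1 aff II-2×II-1: uu
U/III-2 aff II-2×II-1: uu
U/III-3 ? II-3×II-4: UU|Uu|uu
⇒ U over [I-1,I-2,II-1,II-2,II-3,II-4,III-1,III-2,III-3]: 20 consistent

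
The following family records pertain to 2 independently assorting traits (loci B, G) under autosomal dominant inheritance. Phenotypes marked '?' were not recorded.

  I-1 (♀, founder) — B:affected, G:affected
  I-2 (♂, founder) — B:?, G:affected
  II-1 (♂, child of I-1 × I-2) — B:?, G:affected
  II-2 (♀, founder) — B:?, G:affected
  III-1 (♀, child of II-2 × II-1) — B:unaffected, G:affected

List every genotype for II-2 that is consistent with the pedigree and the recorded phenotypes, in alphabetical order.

B/I-1 aff ·: Bb|BB
B/I-2 ? ·: bb|Bb|BB
B/II-1 ? I-1×I-2: bb|Bb
B/II-2 ? ·: bb|Bb
B/III-1 un II-2×II-1: bb
⇒ B over [I-1,I-2,II-1,II-2,III-1]: 14 consistent
G/I-1 aff ·: Gg|GG
G/I-2 aff ·: Gg|GG
G/II-1 aff I-1×I-2: Gg|GG
G/II-2 aff ·: Gg|GG
G/III-1 aff II-2×II-1: Gg|GG
⇒ G over [I-1,I-2,II-1,II-2,III-1]: 24 consistent

II-2 ∈ {Bb GG, Bb Gg, bb GG, bb Gg}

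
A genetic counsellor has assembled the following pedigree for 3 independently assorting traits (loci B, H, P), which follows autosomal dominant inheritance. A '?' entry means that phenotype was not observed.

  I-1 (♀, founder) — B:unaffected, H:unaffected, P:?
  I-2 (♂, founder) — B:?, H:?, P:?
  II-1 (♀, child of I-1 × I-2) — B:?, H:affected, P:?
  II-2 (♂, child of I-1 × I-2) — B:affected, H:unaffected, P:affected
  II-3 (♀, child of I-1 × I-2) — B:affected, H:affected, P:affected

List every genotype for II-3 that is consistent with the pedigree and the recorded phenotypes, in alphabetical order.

II-3 ∈ {Bb Hh PP, Bb Hh Pp}

B/I-1 un ·: bb
B/I-2 ? ·: Bb|BB
B/II-1 ? I-1×I-2: bb|Bb
B/II-2 aff I-1×I-2: Bb
B/II-3 aff I-1×I-2: Bb
⇒ B over [I-1,I-2,II-1,II-2,II-3]: 3 consistent
H/I-1 un ·: hh
H/I-2 ? ·: Hh
H/II-1 aff I-1×I-2: Hh
H/II-2 un I-1×I-2: hh
H/II-3 aff I-1×I-2: Hh
⇒ H over [I-1,I-2,II-1,II-2,II-3]: 1 consistent
P/I-1 ? ·: pp|Pp|PP
P/I-2 ? ·: pp|Pp|PP
P/II-1 ? I-1×I-2: pp|Pp|PP
P/II-2 aff I-1×I-2: Pp|PP
P/II-3 aff I-1×I-2: Pp|PP
⇒ P over [I-1,I-2,II-1,II-2,II-3]: 35 consistent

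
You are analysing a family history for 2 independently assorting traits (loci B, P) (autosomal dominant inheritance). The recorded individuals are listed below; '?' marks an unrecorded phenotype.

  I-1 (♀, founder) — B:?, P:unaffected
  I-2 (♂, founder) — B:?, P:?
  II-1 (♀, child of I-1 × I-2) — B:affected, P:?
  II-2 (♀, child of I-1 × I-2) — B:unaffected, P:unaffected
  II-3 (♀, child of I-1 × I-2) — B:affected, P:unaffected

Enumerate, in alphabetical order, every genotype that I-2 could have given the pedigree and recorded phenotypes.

B/I-1 ? ·: bb|Bb
B/I-2 ? ·: bb|Bb
B/II-1 aff I-1×I-2: Bb|BB
B/II-2 un I-1×I-2: bb
B/II-3 aff I-1×I-2: Bb|BB
⇒ B over [I-1,I-2,II-1,II-2,II-3]: 6 consistent
P/I-1 un ·: pp
P/I-2 ? ·: pp|Pp
P/II-1 ? I-1×I-2: pp|Pp
P/II-2 un I-1×I-2: pp
P/II-3 un I-1×I-2: pp
⇒ P over [I-1,I-2,II-1,II-2,II-3]: 3 consistent

I-2 ∈ {Bb Pp, Bb pp, bb Pp, bb pp}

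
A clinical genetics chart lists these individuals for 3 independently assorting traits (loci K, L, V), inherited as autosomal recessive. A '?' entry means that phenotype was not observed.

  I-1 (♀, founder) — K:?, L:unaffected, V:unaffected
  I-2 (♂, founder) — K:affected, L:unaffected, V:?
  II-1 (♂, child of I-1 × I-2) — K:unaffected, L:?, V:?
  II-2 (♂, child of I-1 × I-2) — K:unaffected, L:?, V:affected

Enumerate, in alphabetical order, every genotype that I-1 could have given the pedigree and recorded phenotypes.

K/I-1 ? ·: KK|Kk
K/I-2 aff ·: kk
K/II-1 un I-1×I-2: Kk
K/II-2 un I-1×I-2: Kk
⇒ K over [I-1,I-2,II-1,II-2]: 2 consistent
L/I-1 un ·: LL|Ll
L/I-2 un ·: LL|Ll
L/II-1 ? I-1×I-2: LL|Ll|ll
L/II-2 ? I-1×I-2: LL|Ll|ll
⇒ L over [I-1,I-2,II-1,II-2]: 18 consistent
V/I-1 un ·: Vv
V/I-2 ? ·: Vv|vv
V/II-1 ? I-1×I-2: VV|Vv|vv
V/II-2 aff I-1×I-2: vv
⇒ V over [I-1,I-2,II-1,II-2]: 5 consistent

I-1 ∈ {KK LL Vv, KK Ll Vv, Kk LL Vv, Kk Ll Vv}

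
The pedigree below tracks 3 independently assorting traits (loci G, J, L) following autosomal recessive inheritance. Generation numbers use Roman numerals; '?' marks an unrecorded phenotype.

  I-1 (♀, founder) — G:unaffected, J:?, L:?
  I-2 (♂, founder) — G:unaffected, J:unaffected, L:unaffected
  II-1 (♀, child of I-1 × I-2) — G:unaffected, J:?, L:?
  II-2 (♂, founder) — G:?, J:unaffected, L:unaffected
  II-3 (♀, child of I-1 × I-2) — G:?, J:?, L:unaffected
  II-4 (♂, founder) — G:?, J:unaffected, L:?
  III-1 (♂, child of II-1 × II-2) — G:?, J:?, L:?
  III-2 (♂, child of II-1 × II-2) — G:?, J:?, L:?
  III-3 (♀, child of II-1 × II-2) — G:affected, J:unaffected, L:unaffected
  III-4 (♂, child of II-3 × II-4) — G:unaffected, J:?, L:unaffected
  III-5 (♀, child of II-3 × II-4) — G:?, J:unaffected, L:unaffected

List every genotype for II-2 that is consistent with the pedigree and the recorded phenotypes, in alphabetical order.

G/I-1 un ·: GG|Gg
G/I-2 un ·: GG|Gg
G/II-1 un I-1×I-2: Gg
G/II-2 ? ·: Gg|gg
G/II-3 ? I-1×I-2: GG|Gg|gg
G/II-4 ? ·: GG|Gg|gg
G/III-1 ? II-1×II-2: GG|Gg|gg
G/III-2 ? II-1×II-2: GG|Gg|gg
G/III-3 aff II-1×II-2: gg
G/III-4 un II-3×II-4: GG|Gg
G/III-5 ? II-3×II-4: GG|Gg|gg
⇒ G over [I-1,I-2,II-1,II-2,II-3,II-4,III-1,III-2,III-3,III-4,III-5]: 741 consistent
J/I-1 ? ·: JJ|Jj|jj
J/I-2 un ·: JJ|Jj
J/II-1 ? I-1×I-2: JJ|Jj|jj
J/II-2 un ·: JJ|Jj
J/II-3 ? I-1×I-2: JJ|Jj|jj
J/II-4 un ·: JJ|Jj
J/III-1 ? II-1×II-2: JJ|Jj|jj
J/III-2 ? II-1×II-2: JJ|Jj|jj
J/III-3 un II-1×II-2: JJ|Jj
J/III-4 ? II-3×II-4: JJ|Jj|jj
J/III-5 un II-3×II-4: JJ|Jj
⇒ J over [I-1,I-2,II-1,II-2,II-3,II-4,III-1,III-2,III-3,III-4,III-5]: 2478 consistent
L/I-1 ? ·: LL|Ll|ll
L/I-2 un ·: LL|Ll
L/II-1 ? I-1×I-2: LL|Ll|ll
L/II-2 un ·: LL|Ll
L/II-3 un I-1×I-2: LL|Ll
L/II-4 ? ·: LL|Ll|ll
L/III-1 ? II-1×II-2: LL|Ll|ll
L/III-2 ? II-1×II-2: LL|Ll|ll
L/III-3 un II-1×II-2: LL|Ll
L/III-4 un II-3×II-4: LL|Ll
L/III-5 un II-3×II-4: LL|Ll
⇒ L over [I-1,I-2,II-1,II-2,II-3,II-4,III-1,III-2,III-3,III-4,III-5]: 2217 consistent

II-2 ∈ {Gg JJ LL, Gg JJ Ll, Gg Jj LL, Gg Jj Ll, gg JJ LL, gg JJ Ll, gg Jj LL, gg Jj Ll}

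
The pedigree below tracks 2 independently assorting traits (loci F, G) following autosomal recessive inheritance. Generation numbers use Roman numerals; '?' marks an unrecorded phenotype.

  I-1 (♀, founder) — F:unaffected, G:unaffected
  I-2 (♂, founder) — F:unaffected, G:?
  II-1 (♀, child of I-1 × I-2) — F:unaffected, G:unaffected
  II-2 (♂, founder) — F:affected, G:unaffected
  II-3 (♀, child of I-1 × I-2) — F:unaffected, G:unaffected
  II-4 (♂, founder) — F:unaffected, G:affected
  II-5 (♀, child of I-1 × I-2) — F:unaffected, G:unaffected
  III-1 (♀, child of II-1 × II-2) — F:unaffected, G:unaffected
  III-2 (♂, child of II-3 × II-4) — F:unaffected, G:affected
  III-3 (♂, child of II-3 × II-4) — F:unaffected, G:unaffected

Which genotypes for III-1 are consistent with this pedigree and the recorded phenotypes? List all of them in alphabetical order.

F/I-1 un ·: FF|Ff
F/I-2 un ·: FF|Ff
F/II-1 un I-1×I-2: FF|Ff
F/II-2 aff ·: ff
F/II-3 un I-1×I-2: FF|Ff
F/II-4 un ·: FF|Ff
F/II-5 un I-1×I-2: FF|Ff
F/III-1 un II-1×II-2: Ff
F/III-2 un II-3×II-4: FF|Ff
F/III-3 un II-3×II-4: FF|Ff
⇒ F over [I-1,I-2,II-1,II-2,II-3,II-4,II-5,III-1,III-2,III-3]: 161 consistent
G/I-1 un ·: GG|Gg
G/I-2 ? ·: GG|Gg|gg
G/II-1 un I-1×I-2: GG|Gg
G/II-2 un ·: GG|Gg
G/II-3 un I-1×I-2: Gg
G/II-4 aff ·: gg
G/II-5 un I-1×I-2: GG|Gg
G/III-1 un II-1×II-2: GG|Gg
G/III-2 aff II-3×II-4: gg
G/III-3 un II-3×II-4: Gg
⇒ G over [I-1,I-2,II-1,II-2,II-3,II-4,II-5,III-1,III-2,III-3]: 50 consistent

III-1 ∈ {Ff GG, Ff Gg}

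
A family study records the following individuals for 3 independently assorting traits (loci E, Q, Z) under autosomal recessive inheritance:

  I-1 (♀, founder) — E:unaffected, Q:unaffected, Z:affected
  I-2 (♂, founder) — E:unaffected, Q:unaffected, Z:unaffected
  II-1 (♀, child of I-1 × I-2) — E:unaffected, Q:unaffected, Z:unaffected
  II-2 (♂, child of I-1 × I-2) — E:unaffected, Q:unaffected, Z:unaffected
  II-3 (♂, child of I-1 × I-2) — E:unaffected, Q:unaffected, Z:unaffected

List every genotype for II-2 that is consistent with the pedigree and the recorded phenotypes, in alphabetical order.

II-2 ∈ {EE QQ Zz, EE Qq Zz, Ee QQ Zz, Ee Qq Zz}

E/I-1 un ·: EE|Ee
E/I-2 un ·: EE|Ee
E/II-1 un I-1×I-2: EE|Ee
E/II-2 un I-1×I-2: EE|Ee
E/II-3 un I-1×I-2: EE|Ee
⇒ E over [I-1,I-2,II-1,II-2,II-3]: 25 consistent
Q/I-1 un ·: QQ|Qq
Q/I-2 un ·: QQ|Qq
Q/II-1 un I-1×I-2: QQ|Qq
Q/II-2 un I-1×I-2: QQ|Qq
Q/II-3 un I-1×I-2: QQ|Qq
⇒ Q over [I-1,I-2,II-1,II-2,II-3]: 25 consistent
Z/I-1 aff ·: zz
Z/I-2 un ·: ZZ|Zz
Z/II-1 un I-1×I-2: Zz
Z/II-2 un I-1×I-2: Zz
Z/II-3 un I-1×I-2: Zz
⇒ Z over [I-1,I-2,II-1,II-2,II-3]: 2 consistent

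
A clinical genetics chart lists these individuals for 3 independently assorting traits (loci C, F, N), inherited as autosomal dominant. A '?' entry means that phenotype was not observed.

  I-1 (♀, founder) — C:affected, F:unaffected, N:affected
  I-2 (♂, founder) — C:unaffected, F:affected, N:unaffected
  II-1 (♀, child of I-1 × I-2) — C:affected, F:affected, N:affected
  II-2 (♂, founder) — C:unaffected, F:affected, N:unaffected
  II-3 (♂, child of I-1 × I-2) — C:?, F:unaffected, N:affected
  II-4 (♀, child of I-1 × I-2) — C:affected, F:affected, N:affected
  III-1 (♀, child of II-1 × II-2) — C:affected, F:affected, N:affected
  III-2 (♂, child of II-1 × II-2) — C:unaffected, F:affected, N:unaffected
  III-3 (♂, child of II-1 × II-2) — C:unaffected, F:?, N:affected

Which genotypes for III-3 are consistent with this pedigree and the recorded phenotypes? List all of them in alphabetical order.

III-3 ∈ {cc FF Nn, cc Ff Nn, cc ff Nn}

C/I-1 aff ·: Cc|CC
C/I-2 un ·: cc
C/II-1 aff I-1×I-2: Cc
C/II-2 un ·: cc
C/II-3 ? I-1×I-2: cc|Cc
C/II-4 aff I-1×I-2: Cc
C/III-1 aff II-1×II-2: Cc
C/III-2 un II-1×II-2: cc
C/III-3 un II-1×II-2: cc
⇒ C over [I-1,I-2,II-1,II-2,II-3,II-4,III-1,III-2,III-3]: 3 consistent
F/I-1 un ·: ff
F/I-2 aff ·: Ff
F/II-1 aff I-1×I-2: Ff
F/II-2 aff ·: Ff|FF
F/II-3 un I-1×I-2: ff
F/II-4 aff I-1×I-2: Ff
F/III-1 aff II-1×II-2: Ff|FF
F/III-2 aff II-1×II-2: Ff|FF
F/III-3 ? II-1×II-2: ff|Ff|FF
⇒ F over [I-1,I-2,II-1,II-2,II-3,II-4,III-1,III-2,III-3]: 20 consistent
N/I-1 aff ·: Nn|NN
N/I-2 un ·: nn
N/II-1 aff I-1×I-2: Nn
N/II-2 un ·: nn
N/II-3 aff I-1×I-2: Nn
N/II-4 aff I-1×I-2: Nn
N/III-1 aff II-1×II-2: Nn
N/III-2 un II-1×II-2: nn
N/III-3 aff II-1×II-2: Nn
⇒ N over [I-1,I-2,II-1,II-2,II-3,II-4,III-1,III-2,III-3]: 2 consistent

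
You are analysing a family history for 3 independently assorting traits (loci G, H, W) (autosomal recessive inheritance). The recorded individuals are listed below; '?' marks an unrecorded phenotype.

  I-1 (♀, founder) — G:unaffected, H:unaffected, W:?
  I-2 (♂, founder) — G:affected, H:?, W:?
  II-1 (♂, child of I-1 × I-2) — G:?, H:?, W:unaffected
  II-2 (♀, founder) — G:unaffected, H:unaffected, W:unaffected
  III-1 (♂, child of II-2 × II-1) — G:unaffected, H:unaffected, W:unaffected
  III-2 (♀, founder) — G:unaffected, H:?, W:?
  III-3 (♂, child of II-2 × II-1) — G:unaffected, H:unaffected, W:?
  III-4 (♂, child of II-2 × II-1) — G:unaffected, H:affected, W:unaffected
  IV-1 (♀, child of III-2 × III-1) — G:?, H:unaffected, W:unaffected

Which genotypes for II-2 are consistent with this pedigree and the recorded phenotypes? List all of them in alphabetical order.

II-2 ∈ {GG Hh WW, GG Hh Ww, Gg Hh WW, Gg Hh Ww}

G/I-1 un ·: GG|Gg
G/I-2 aff ·: gg
G/II-1 ? I-1×I-2: Gg|gg
G/II-2 un ·: GG|Gg
G/III-1 un II-2×II-1: GG|Gg
G/III-2 un ·: GG|Gg
G/III-3 un II-2×II-1: GG|Gg
G/III-4 un II-2×II-1: GG|Gg
G/IV-1 ? III-2×III-1: GG|Gg|gg
⇒ G over [I-1,I-2,II-1,II-2,III-1,III-2,III-3,III-4,IV-1]: 138 consistent
H/I-1 un ·: HH|Hh
H/I-2 ? ·: HH|Hh|hh
H/II-1 ? I-1×I-2: Hh|hh
H/II-2 un ·: Hh
H/III-1 un II-2×II-1: HH|Hh
H/III-2 ? ·: HH|Hh|hh
H/III-3 un II-2×II-1: HH|Hh
H/III-4 aff II-2×II-1: hh
H/IV-1 un III-2×III-1: HH|Hh
⇒ H over [I-1,I-2,II-1,II-2,III-1,III-2,III-3,III-4,IV-1]: 100 consistent
W/I-1 ? ·: WW|Ww|ww
W/I-2 ? ·: WW|Ww|ww
W/II-1 un I-1×I-2: WW|Ww
W/II-2 un ·: WW|Ww
W/III-1 un II-2×II-1: WW|Ww
W/III-2 ? ·: WW|Ww|ww
W/III-3 ? II-2×II-1: WW|Ww|ww
W/III-4 un II-2×II-1: WW|Ww
W/IV-1 un III-2×III-1: WW|Ww
⇒ W over [I-1,I-2,II-1,II-2,III-1,III-2,III-3,III-4,IV-1]: 790 consistent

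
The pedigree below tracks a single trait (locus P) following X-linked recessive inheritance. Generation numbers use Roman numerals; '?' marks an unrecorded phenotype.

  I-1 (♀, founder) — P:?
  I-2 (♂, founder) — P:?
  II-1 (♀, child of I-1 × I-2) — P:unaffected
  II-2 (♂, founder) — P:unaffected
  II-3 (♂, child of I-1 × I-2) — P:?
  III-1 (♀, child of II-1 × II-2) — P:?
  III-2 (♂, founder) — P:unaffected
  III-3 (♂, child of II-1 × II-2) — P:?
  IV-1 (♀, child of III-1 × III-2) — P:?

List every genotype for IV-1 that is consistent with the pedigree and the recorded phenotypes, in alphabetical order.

P/I-1 ? ·: X^PX^P|X^PX^p|X^pX^p
P/I-2 ? ·: X^PY|X^pY
P/II-1 un I-1×I-2: X^PX^P|X^PX^p
P/II-2 un ·: X^PY
P/II-3 ? I-1×I-2: X^PY|X^pY
P/III-1 ? II-1×II-2: X^PX^P|X^PX^p
P/III-2 un ·: X^PY
P/III-3 ? II-1×II-2: X^PY|X^pY
P/IV-1 ? III-1×III-2: X^PX^P|X^PX^p
⇒ P over [I-1,I-2,II-1,II-2,II-3,III-1,III-2,III-3,IV-1]: 39 consistent

IV-1 ∈ {X^PX^P, X^PX^p}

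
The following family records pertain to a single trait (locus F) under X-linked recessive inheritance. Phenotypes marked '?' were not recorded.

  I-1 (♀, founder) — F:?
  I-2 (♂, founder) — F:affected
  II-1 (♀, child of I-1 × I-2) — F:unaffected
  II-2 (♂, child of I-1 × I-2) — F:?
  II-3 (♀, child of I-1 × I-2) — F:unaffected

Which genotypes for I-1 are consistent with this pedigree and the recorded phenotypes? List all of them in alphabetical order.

I-1 ∈ {X^FX^F, X^FX^f}

F/I-1 ? ·: X^FX^F|X^FX^f
F/I-2 aff ·: X^fY
F/II-1 un I-1×I-2: X^FX^f
F/II-2 ? I-1×I-2: X^FY|X^fY
F/II-3 un I-1×I-2: X^FX^f
⇒ F over [I-1,I-2,II-1,II-2,II-3]: 3 consistent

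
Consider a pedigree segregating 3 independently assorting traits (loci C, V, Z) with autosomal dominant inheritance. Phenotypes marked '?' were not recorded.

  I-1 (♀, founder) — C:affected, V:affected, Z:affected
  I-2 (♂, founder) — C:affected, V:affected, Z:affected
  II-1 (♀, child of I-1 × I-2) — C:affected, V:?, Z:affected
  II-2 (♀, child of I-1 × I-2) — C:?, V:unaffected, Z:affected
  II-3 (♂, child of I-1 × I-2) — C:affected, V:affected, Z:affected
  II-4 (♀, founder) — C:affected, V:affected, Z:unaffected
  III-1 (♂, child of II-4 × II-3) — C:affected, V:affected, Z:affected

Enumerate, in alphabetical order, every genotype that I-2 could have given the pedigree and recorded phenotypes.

C/I-1 aff ·: Cc|CC
C/I-2 aff ·: Cc|CC
C/II-1 aff I-1×I-2: Cc|CC
C/II-2 ? I-1×I-2: cc|Cc|CC
C/II-3 aff I-1×I-2: Cc|CC
C/II-4 aff ·: Cc|CC
C/III-1 aff II-4×II-3: Cc|CC
⇒ C over [I-1,I-2,II-1,II-2,II-3,II-4,III-1]: 101 consistent
V/I-1 aff ·: Vv
V/I-2 aff ·: Vv
V/II-1 ? I-1×I-2: vv|Vv|VV
V/II-2 un I-1×I-2: vv
V/II-3 aff I-1×I-2: Vv|VV
V/II-4 aff ·: Vv|VV
V/III-1 aff II-4×II-3: Vv|VV
⇒ V over [I-1,I-2,II-1,II-2,II-3,II-4,III-1]: 21 consistent
Z/I-1 aff ·: Zz|ZZ
Z/I-2 aff ·: Zz|ZZ
Z/II-1 aff I-1×I-2: Zz|ZZ
Z/II-2 aff I-1×I-2: Zz|ZZ
Z/II-3 aff I-1×I-2: Zz|ZZ
Z/II-4 un ·: zz
Z/III-1 aff II-4×II-3: Zz
⇒ Z over [I-1,I-2,II-1,II-2,II-3,II-4,III-1]: 25 consistent

I-2 ∈ {CC Vv ZZ, CC Vv Zz, Cc Vv ZZ, Cc Vv Zz}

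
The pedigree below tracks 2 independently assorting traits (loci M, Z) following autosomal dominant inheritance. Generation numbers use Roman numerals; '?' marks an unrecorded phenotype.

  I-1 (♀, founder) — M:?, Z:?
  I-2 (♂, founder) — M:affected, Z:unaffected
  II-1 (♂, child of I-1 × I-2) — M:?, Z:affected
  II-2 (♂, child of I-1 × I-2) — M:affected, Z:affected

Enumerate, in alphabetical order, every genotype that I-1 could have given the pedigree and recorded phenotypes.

M/I-1 ? ·: mm|Mm|MM
M/I-2 aff ·: Mm|MM
M/II-1 ? I-1×I-2: mm|Mm|MM
M/II-2 aff I-1×I-2: Mm|MM
⇒ M over [I-1,I-2,II-1,II-2]: 18 consistent
Z/I-1 ? ·: Zz|ZZ
Z/I-2 un ·: zz
Z/II-1 aff I-1×I-2: Zz
Z/II-2 aff I-1×I-2: Zz
⇒ Z over [I-1,I-2,II-1,II-2]: 2 consistent

I-1 ∈ {MM ZZ, MM Zz, Mm ZZ, Mm Zz, mm ZZ, mm Zz}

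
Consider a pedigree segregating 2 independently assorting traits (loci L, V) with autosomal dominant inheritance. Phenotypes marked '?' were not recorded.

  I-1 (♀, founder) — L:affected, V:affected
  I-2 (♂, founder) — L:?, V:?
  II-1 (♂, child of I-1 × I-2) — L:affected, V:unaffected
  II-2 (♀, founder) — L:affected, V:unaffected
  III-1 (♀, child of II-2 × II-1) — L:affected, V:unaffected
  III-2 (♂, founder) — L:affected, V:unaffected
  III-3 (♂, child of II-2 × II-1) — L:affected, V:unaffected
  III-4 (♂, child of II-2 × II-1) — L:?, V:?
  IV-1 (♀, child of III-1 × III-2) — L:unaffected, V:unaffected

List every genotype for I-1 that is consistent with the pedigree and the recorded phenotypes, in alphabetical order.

L/I-1 aff ·: Ll|LL
L/I-2 ? ·: ll|Ll|LL
L/II-1 aff I-1×I-2: Ll|LL
L/II-2 aff ·: Ll|LL
L/III-1 aff II-2×II-1: Ll
L/III-2 aff ·: Ll
L/III-3 aff II-2×II-1: Ll|LL
L/III-4 ? II-2×II-1: ll|Ll|LL
L/IV-1 un III-1×III-2: ll
⇒ L over [I-1,I-2,II-1,II-2,III-1,III-2,III-3,III-4,IV-1]: 66 consistent
V/I-1 aff ·: Vv
V/I-2 ? ·: vv|Vv
V/II-1 un I-1×I-2: vv
V/II-2 un ·: vv
V/III-1 un II-2×II-1: vv
V/III-2 un ·: vv
V/III-3 un II-2×II-1: vv
V/III-4 ? II-2×II-1: vv
V/IV-1 un III-1×III-2: vv
⇒ V over [I-1,I-2,II-1,II-2,III-1,III-2,III-3,III-4,IV-1]: 2 consistent

I-1 ∈ {LL Vv, Ll Vv}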